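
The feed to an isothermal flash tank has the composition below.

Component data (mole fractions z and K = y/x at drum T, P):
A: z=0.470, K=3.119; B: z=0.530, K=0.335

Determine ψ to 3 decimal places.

ψ = 0.457

Rachford–Rice: g(ψ) = Σ zᵢ(Kᵢ−1)/(1+ψ(Kᵢ−1)) = 0.
Check two-phase: ΣzᵢKᵢ = 1.643 > 1 and Σzᵢ/Kᵢ = 1.733 > 1, so g(0) = 0.643 > 0 and g(1) = -0.733 < 0.
Binary case is linear: z₁(K₁−1)(1+ψ(K₂−1)) + z₂(K₂−1)(1+ψ(K₁−1)) = 0
⇒ ψ = [z₁(K₁−1)+z₂(K₂−1)] / [−(K₁−1)(K₂−1)] = 0.6435/1.4091 = 0.457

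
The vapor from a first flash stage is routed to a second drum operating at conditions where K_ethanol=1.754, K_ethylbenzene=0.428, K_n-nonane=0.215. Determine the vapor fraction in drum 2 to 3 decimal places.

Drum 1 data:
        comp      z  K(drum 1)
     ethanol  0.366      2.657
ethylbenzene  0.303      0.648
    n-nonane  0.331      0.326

Drum 1:
Let ψ₁ = V/F and solve Σ zᵢ(Kᵢ−1)/(1+ψ₁(Kᵢ−1)) = 0.
Feasibility: ΣzᵢKᵢ = 1.277, Σzᵢ/Kᵢ = 1.621 — both > 1, two phases present.
Newton–Raphson from ψ₁ = 0.32:
  ψ₁ = 0.320: g = -0.0083, g' = -0.721 → ψ₁ = 0.308
  ψ₁ = 0.308: g = 0.0000, g' = -0.727 → ψ₁ = 0.309
Converged at ψ₁ = 0.309.
Drum-1 compositions:
  ethanol: x = 0.242, y = 0.644
  ethylbenzene: x = 0.340, y = 0.220
  n-nonane: x = 0.418, y = 0.136
Drum-2 feed = drum-1 vapor: z₂ = (0.6435, 0.2203, 0.1362).
Drum 2:
Newton–Raphson from ψ₂ = 0.46:
  ψ₂ = 0.460: g = 0.0219, g' = -0.540 → ψ₂ = 0.501
  ψ₂ = 0.501: g = -0.0004, g' = -0.562 → ψ₂ = 0.500
Converged at ψ₂ = 0.500.
  ethanol: x = 0.467, y = 0.820
  ethylbenzene: x = 0.308, y = 0.132
  n-nonane: x = 0.224, y = 0.048

V/F (drum 2) = 0.500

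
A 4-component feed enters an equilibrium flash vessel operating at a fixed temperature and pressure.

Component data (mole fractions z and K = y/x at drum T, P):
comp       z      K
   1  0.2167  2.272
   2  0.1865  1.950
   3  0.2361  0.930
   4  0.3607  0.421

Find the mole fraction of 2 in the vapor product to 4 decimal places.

Rachford–Rice: g(β) = Σ zᵢ(Kᵢ−1)/(1+β(Kᵢ−1)) = 0.
Check two-phase: ΣzᵢKᵢ = 1.2274 > 1 and Σzᵢ/Kᵢ = 1.3017 > 1, so g(0) = 0.2274 > 0 and g(1) = -0.3017 < 0.
Newton iteration, β⁰ = 0.41:
  β = 0.4100: g = 0.01780, g' = -0.4478 → β = 0.4498
Converged at β = 0.4498.
Compositions from xᵢ = zᵢ/(1+β(Kᵢ−1)), yᵢ = Kᵢxᵢ:
  1: x = 0.1378, y = 0.3132
  2: x = 0.1307, y = 0.2548
  3: x = 0.2438, y = 0.2267
  4: x = 0.4877, y = 0.2053

y_2 = 0.2548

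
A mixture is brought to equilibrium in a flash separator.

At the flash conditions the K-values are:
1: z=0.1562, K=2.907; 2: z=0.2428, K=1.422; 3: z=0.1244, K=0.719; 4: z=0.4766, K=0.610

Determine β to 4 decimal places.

β = 0.3910

Newton iteration, β⁰ = 0.64:
  β = 0.6400: g = -0.07550, g' = -0.2854 → β = 0.3754
  β = 0.3754: g = 0.00521, g' = -0.3369 → β = 0.3909
  β = 0.3909: g = 0.00004, g' = -0.3316 → β = 0.3910
Converged at β = 0.3910.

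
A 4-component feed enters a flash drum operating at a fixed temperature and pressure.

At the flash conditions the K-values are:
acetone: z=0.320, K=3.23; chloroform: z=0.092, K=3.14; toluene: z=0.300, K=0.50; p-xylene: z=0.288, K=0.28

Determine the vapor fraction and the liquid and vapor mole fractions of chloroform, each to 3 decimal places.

Material balance + equilibrium reduce to Σ zᵢ(Kᵢ−1)/(1+ψ(Kᵢ−1)) = 0.
Feasibility: ΣzᵢKᵢ = 1.553, Σzᵢ/Kᵢ = 1.757 — both > 1, two phases present.
Newton–Raphson from ψ = 0.5:
  ψ = 0.500: g = -0.0915, g' = -0.952 → ψ = 0.404
  ψ = 0.404: g = 0.0007, g' = -0.976 → ψ = 0.405
Converged at ψ = 0.405.
Compositions from xᵢ = zᵢ/(1+ψ(Kᵢ−1)), yᵢ = Kᵢxᵢ:
  acetone: x = 0.168, y = 0.543
  chloroform: x = 0.049, y = 0.155
  toluene: x = 0.376, y = 0.188
  p-xylene: x = 0.406, y = 0.114

ψ = 0.405, x_chloroform = 0.049, y_chloroform = 0.155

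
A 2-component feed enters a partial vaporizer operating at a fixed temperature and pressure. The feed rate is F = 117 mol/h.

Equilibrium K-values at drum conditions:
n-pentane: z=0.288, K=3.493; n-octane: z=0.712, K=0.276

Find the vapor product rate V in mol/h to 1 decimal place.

V = 13.1 mol/h

Let β = V/F and solve Σ zᵢ(Kᵢ−1)/(1+β(Kᵢ−1)) = 0.
Check two-phase: ΣzᵢKᵢ = 1.202 > 1 and Σzᵢ/Kᵢ = 2.662 > 1, so g(0) = 0.202 > 0 and g(1) = -1.662 < 0.
Binary case is linear: z₁(K₁−1)(1+β(K₂−1)) + z₂(K₂−1)(1+β(K₁−1)) = 0
⇒ β = [z₁(K₁−1)+z₂(K₂−1)] / [−(K₁−1)(K₂−1)] = 0.2025/1.8049 = 0.112
Then V = β·F = 0.1122·117 = 13.1 mol/h and L = F − V = 103.9 mol/h.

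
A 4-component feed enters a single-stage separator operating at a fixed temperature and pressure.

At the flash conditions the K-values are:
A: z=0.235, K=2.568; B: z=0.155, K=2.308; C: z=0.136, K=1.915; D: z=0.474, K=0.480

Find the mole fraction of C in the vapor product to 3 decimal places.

y_C = 0.164

Let ψ = V/F and solve Σ zᵢ(Kᵢ−1)/(1+ψ(Kᵢ−1)) = 0.
Check two-phase: ΣzᵢKᵢ = 1.449 > 1 and Σzᵢ/Kᵢ = 1.217 > 1, so g(0) = 0.449 > 0 and g(1) = -0.217 < 0.
Newton–Raphson from ψ = 0.5:
  ψ = 0.500: g = 0.0814, g' = -0.566 → ψ = 0.644
  ψ = 0.644: g = 0.0012, g' = -0.556 → ψ = 0.646
Converged at ψ = 0.646.
Compositions from xᵢ = zᵢ/(1+ψ(Kᵢ−1)), yᵢ = Kᵢxᵢ:
  A: x = 0.117, y = 0.300
  B: x = 0.084, y = 0.194
  C: x = 0.085, y = 0.164
  D: x = 0.714, y = 0.343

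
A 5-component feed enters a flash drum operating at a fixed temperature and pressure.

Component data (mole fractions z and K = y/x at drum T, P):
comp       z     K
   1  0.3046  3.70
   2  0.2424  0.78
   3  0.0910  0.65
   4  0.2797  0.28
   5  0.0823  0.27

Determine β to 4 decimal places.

β = 0.3281

Let β = V/F and solve Σ zᵢ(Kᵢ−1)/(1+β(Kᵢ−1)) = 0.
Feasibility: ΣzᵢKᵢ = 1.4758, Σzᵢ/Kᵢ = 1.8368 — both > 1, two phases present.
Newton–Raphson from β = 0.6:
  β = 0.6000: g = -0.24930, g' = -0.9452 → β = 0.3362
  β = 0.3362: g = -0.00795, g' = -0.9675 → β = 0.3280
  β = 0.3280: g = 0.00004, g' = -0.9767 → β = 0.3281
Converged at β = 0.3281.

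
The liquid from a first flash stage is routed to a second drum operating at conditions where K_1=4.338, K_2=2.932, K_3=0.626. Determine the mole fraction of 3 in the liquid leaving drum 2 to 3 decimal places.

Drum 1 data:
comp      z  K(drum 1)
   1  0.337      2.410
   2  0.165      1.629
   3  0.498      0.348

x_3 (drum 2) = 0.878

Drum 1:
Material balance + equilibrium reduce to Σ zᵢ(Kᵢ−1)/(1+ψ₁(Kᵢ−1)) = 0.
Feasibility: ΣzᵢKᵢ = 1.254, Σzᵢ/Kᵢ = 1.672 — both > 1, two phases present.
Iterate (Newton) starting at ψ₁ = 0.68:
  ψ₁ = 0.680: g = -0.2680, g' = -0.890 → ψ₁ = 0.379
  ψ₁ = 0.379: g = -0.0376, g' = -0.701 → ψ₁ = 0.325
Converged at ψ₁ = 0.325.
Drum-1 compositions:
  1: x = 0.231, y = 0.557
  2: x = 0.137, y = 0.223
  3: x = 0.632, y = 0.220
Drum-2 feed = drum-1 liquid: z₂ = (0.2311, 0.1370, 0.6319).
Drum 2:
Newton iteration, ψ₂⁰ = 0.51:
  ψ₂ = 0.510: g = 0.1267, g' = -0.617 → ψ₂ = 0.715
  ψ₂ = 0.715: g = 0.0162, g' = -0.479 → ψ₂ = 0.749
  ψ₂ = 0.749: g = 0.0002, g' = -0.466 → ψ₂ = 0.750
Converged at ψ₂ = 0.750.
  1: x = 0.066, y = 0.286
  2: x = 0.056, y = 0.164
  3: x = 0.878, y = 0.550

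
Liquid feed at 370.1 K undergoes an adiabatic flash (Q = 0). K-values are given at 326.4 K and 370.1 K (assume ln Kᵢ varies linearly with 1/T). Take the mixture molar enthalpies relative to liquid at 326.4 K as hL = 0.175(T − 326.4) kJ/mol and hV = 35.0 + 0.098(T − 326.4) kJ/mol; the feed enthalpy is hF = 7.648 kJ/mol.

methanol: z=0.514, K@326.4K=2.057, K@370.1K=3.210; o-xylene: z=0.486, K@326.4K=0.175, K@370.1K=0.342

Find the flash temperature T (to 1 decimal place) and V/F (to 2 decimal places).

Adiabatic flash: solve Rachford–Rice at each trial T, then check hF = ψ·hV(T) + (1−ψ)·hL(T).
  T = 326.4 K: K = (2.057, 0.175), RR gives ψ = 0.163, H_out = 5.713 kJ/mol
  T = 370.1 K: K = (3.210, 0.342), RR gives ψ = 0.561, H_out = 25.403 kJ/mol
  T = 348.2 K: K = (2.604, 0.250), RR gives ψ = 0.382, H_out = 16.547 kJ/mol
  T = 337.3 K: K = (2.323, 0.210), RR gives ψ = 0.284, H_out = 11.595 kJ/mol
  T = 331.9 K: K = (2.190, 0.192), RR gives ψ = 0.228, H_out = 8.839 kJ/mol
  T = 329.1 K: K = (2.122, 0.183), RR gives ψ = 0.196, H_out = 7.295 kJ/mol
  T = 330.5 K: K = (2.155, 0.188), RR gives ψ = 0.212, H_out = 8.078 kJ/mol
Linear interpolation between T = 329.1 (H_out = 7.295) and T = 330.5 (H_out = 8.078) on hF = 7.648 gives T ≈ 329.7 K, at which ψ = 0.20.

T = 329.7 K, V/F = 0.20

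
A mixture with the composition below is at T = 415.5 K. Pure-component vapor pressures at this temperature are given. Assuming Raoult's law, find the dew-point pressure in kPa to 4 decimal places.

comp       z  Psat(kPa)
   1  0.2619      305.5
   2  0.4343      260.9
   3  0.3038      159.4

Pdew = 225.8457 kPa

At the dew point ψ → 1, so Σzᵢ/Kᵢ = 1 with Kᵢ = Pᵢˢᵃᵗ/P ⇒ 1/P = Σzᵢ/Pᵢˢᵃᵗ.
1/P = 0.2619/305.5 + 0.4343/260.9 + 0.3038/159.4 = 0.0044278 ⇒ P = 225.8457 kPa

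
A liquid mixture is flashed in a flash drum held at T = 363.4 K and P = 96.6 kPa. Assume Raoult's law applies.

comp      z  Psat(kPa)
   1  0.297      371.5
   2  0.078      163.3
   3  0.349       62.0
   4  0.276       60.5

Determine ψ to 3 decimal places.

Raoult's law: Kᵢ = Pᵢˢᵃᵗ/P = Pᵢˢᵃᵗ/96.6.
  K_1 = 371.5/96.6 = 3.84576, K_2 = 163.3/96.6 = 1.69048, K_3 = 62.0/96.6 = 0.64182, K_4 = 60.5/96.6 = 0.62629
Let ψ = V/F and solve Σ zᵢ(Kᵢ−1)/(1+ψ(Kᵢ−1)) = 0.
Feasibility: ΣzᵢKᵢ = 1.671, Σzᵢ/Kᵢ = 1.108 — both > 1, two phases present.
Newton–Raphson from ψ = 0.5:
  ψ = 0.500: g = 0.1098, g' = -0.555 → ψ = 0.698
  ψ = 0.698: g = 0.0133, g' = -0.437 → ψ = 0.728
Converged at ψ = 0.728.

ψ = 0.728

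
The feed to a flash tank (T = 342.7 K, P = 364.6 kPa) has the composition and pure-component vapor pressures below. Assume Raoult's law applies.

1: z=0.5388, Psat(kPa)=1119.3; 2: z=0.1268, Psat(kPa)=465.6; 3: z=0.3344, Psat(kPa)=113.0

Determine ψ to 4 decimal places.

ψ = 0.7382

Raoult's law: Kᵢ = Pᵢˢᵃᵗ/P = Pᵢˢᵃᵗ/364.6.
  K_1 = 1119.3/364.6 = 3.069940, K_2 = 465.6/364.6 = 1.277016, K_3 = 113.0/364.6 = 0.309929
Newton iteration, ψ⁰ = 0.5:
  ψ = 0.5000: g = 0.22659, g' = -0.9362 → ψ = 0.7420
  ψ = 0.7420: g = -0.00400, g' = -1.0345 → ψ = 0.7382
Converged at ψ = 0.7382.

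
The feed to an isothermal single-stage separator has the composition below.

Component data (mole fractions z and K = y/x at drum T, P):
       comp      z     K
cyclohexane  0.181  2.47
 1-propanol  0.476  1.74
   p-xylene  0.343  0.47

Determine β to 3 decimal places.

Newton iteration, β⁰ = 0.6:
  β = 0.600: g = 0.1188, g' = -0.443 → β = 0.868
  β = 0.868: g = -0.0055, g' = -0.503 → β = 0.857
Converged at β = 0.857.

β = 0.857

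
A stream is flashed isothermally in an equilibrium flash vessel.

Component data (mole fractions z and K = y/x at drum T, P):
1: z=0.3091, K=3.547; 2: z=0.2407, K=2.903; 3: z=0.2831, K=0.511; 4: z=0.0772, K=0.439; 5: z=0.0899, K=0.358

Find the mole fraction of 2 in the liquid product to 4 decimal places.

Rachford–Rice: g(V/F) = Σ zᵢ(Kᵢ−1)/(1+V/F(Kᵢ−1)) = 0.
Feasibility: ΣzᵢKᵢ = 2.0059, Σzᵢ/Kᵢ = 1.1510 — both > 1, two phases present.
Newton–Raphson from V/F = 0.5:
  V/F = 0.5000: g = 0.25257, g' = -0.8627 → V/F = 0.7928
  V/F = 0.7928: g = 0.02174, g' = -0.7715 → V/F = 0.8209
  V/F = 0.8209: g = -0.00012, g' = -0.7807 → V/F = 0.8208
Converged at V/F = 0.8208.
Compositions from xᵢ = zᵢ/(1+V/F(Kᵢ−1)), yᵢ = Kᵢxᵢ:
  1: x = 0.1000, y = 0.3548
  2: x = 0.0940, y = 0.2727
  3: x = 0.4729, y = 0.2417
  4: x = 0.1431, y = 0.0628
  5: x = 0.1900, y = 0.0680

x_2 = 0.0940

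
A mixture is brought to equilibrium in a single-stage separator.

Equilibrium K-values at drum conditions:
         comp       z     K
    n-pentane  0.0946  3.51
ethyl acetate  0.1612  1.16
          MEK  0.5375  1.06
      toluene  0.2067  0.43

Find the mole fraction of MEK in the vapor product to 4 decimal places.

y_MEK = 0.5537

Rachford–Rice: g(β) = Σ zᵢ(Kᵢ−1)/(1+β(Kᵢ−1)) = 0.
g(0) = ΣzᵢKᵢ − 1 = 0.1777 and g(1) = 1 − Σzᵢ/Kᵢ = -0.1537, so a root lies in (0, 1).
Newton iteration, β⁰ = 0.5:
  β = 0.5000: g = -0.00429, g' = -0.2539 → β = 0.4831
Converged at β = 0.4831.
Compositions from xᵢ = zᵢ/(1+β(Kᵢ−1)), yᵢ = Kᵢxᵢ:
  n-pentane: x = 0.0428, y = 0.1501
  ethyl acetate: x = 0.1496, y = 0.1736
  MEK: x = 0.5224, y = 0.5537
  toluene: x = 0.2853, y = 0.1227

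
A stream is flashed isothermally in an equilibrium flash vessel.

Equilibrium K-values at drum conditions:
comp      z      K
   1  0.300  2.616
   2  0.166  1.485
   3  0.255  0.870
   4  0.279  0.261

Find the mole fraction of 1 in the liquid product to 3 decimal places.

Newton–Raphson from β = 0.5:
  β = 0.500: g = -0.0295, g' = -0.653 → β = 0.455
  β = 0.455: g = -0.0004, g' = -0.637 → β = 0.454
Converged at β = 0.454.
Compositions from xᵢ = zᵢ/(1+β(Kᵢ−1)), yᵢ = Kᵢxᵢ:
  1: x = 0.173, y = 0.453
  2: x = 0.136, y = 0.202
  3: x = 0.271, y = 0.236
  4: x = 0.420, y = 0.110

x_1 = 0.173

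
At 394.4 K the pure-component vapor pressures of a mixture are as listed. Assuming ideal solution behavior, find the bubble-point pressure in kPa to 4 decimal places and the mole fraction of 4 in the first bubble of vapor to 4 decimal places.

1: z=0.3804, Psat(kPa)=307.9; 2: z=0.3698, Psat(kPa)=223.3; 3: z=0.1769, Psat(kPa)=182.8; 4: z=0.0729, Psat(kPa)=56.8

Pbub = 236.1795 kPa, y_4 = 0.0175

At the bubble point ψ → 0, so ΣzᵢKᵢ = 1 with Kᵢ = Pᵢˢᵃᵗ/P ⇒ P = ΣzᵢPᵢˢᵃᵗ.
P = 0.3804·307.9 + 0.3698·223.3 + 0.1769·182.8 + 0.0729·56.8 = 236.1795 kPa
yᵢ = zᵢPᵢˢᵃᵗ/P ⇒ y_4 = 0.0729·56.8/236.1795 = 0.0175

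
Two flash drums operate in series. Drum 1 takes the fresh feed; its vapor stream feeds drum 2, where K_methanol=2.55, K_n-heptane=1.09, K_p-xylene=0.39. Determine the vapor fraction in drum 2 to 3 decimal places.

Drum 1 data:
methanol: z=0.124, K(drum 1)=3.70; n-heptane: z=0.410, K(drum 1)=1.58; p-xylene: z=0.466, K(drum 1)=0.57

Drum 1:
Let ψ₁ = V/F and solve Σ zᵢ(Kᵢ−1)/(1+ψ₁(Kᵢ−1)) = 0.
g(0) = ΣzᵢKᵢ − 1 = 0.372 and g(1) = 1 − Σzᵢ/Kᵢ = -0.111, so a root lies in (0, 1).
Newton iteration, ψ₁⁰ = 0.54:
  ψ₁ = 0.540: g = 0.0563, g' = -0.376 → ψ₁ = 0.690
  ψ₁ = 0.690: g = 0.0019, g' = -0.355 → ψ₁ = 0.695
Converged at ψ₁ = 0.695.
Drum-1 compositions:
  methanol: x = 0.043, y = 0.159
  n-heptane: x = 0.292, y = 0.462
  p-xylene: x = 0.665, y = 0.379
Drum-2 feed = drum-1 vapor: z₂ = (0.1595, 0.4616, 0.3789).
Drum 2:
Material balance + equilibrium reduce to Σ zᵢ(Kᵢ−1)/(1+ψ₂(Kᵢ−1)) = 0.
Check two-phase: ΣzᵢKᵢ = 1.058 > 1 and Σzᵢ/Kᵢ = 1.458 > 1, so g(0) = 0.058 > 0 and g(1) = -0.458 < 0.
Newton–Raphson from ψ₂ = 0.62:
  ψ₂ = 0.620: g = -0.2063, g' = -0.468 → ψ₂ = 0.179
  ψ₂ = 0.179: g = -0.0250, g' = -0.416 → ψ₂ = 0.119
  ψ₂ = 0.119: g = 0.0007, g' = -0.441 → ψ₂ = 0.120
Converged at ψ₂ = 0.120.
  methanol: x = 0.134, y = 0.343
  n-heptane: x = 0.457, y = 0.498
  p-xylene: x = 0.409, y = 0.159

V/F (drum 2) = 0.120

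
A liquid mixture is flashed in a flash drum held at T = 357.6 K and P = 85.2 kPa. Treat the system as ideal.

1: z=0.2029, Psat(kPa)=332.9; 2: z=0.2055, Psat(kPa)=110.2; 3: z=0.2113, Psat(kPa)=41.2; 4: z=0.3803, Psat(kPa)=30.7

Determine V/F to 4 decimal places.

V/F = 0.2310

Raoult's law: Kᵢ = Pᵢˢᵃᵗ/P = Pᵢˢᵃᵗ/85.2.
  K_1 = 332.9/85.2 = 3.907277, K_2 = 110.2/85.2 = 1.293427, K_3 = 41.2/85.2 = 0.483568, K_4 = 30.7/85.2 = 0.360329
Rachford–Rice: g(V/F) = Σ zᵢ(Kᵢ−1)/(1+V/F(Kᵢ−1)) = 0.
g(0) = ΣzᵢKᵢ − 1 = 0.2978 and g(1) = 1 − Σzᵢ/Kᵢ = -0.7032, so a root lies in (0, 1).
Newton iteration, V/F⁰ = 0.5:
  V/F = 0.5000: g = -0.21177, g' = -0.7371 → V/F = 0.2127
  V/F = 0.2127: g = 0.01708, g' = -0.9501 → V/F = 0.2307
  V/F = 0.2307: g = 0.00031, g' = -0.9167 → V/F = 0.2310
Converged at V/F = 0.2310.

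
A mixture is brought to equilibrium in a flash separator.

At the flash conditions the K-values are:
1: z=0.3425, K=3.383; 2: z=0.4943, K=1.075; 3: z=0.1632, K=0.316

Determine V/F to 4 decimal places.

V/F = 0.9054

Material balance + equilibrium reduce to Σ zᵢ(Kᵢ−1)/(1+V/F(Kᵢ−1)) = 0.
g(0) = ΣzᵢKᵢ − 1 = 0.7416 and g(1) = 1 − Σzᵢ/Kᵢ = -0.0775, so a root lies in (0, 1).
Newton iteration, V/F⁰ = 0.46:
  V/F = 0.4600: g = 0.26232, g' = -0.6078 → V/F = 0.8916
  V/F = 0.8916: g = 0.00983, g' = -0.7033 → V/F = 0.9056
  V/F = 0.9056: g = -0.00015, g' = -0.7246 → V/F = 0.9054
Converged at V/F = 0.9054.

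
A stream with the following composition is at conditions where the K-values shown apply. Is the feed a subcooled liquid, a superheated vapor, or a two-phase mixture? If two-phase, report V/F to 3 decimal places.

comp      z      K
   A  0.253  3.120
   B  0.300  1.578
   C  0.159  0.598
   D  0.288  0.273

two-phase, V/F = 0.481

ΣzᵢKᵢ = 1.436; Σzᵢ/Kᵢ = 1.592.
Both exceed 1, so a two-phase solution exists.
Rachford–Rice: g(ψ) = Σ zᵢ(Kᵢ−1)/(1+ψ(Kᵢ−1)) = 0.
Newton–Raphson from ψ = 0.31:
  ψ = 0.310: g = 0.1274, g' = -0.773 → ψ = 0.475
  ψ = 0.475: g = 0.0047, g' = -0.738 → ψ = 0.481
Converged at ψ = 0.481.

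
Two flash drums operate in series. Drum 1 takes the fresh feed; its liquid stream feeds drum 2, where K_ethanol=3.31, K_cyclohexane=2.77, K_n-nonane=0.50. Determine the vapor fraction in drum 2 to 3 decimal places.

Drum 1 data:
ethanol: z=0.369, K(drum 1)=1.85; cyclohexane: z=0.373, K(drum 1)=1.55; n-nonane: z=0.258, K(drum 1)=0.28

Drum 1:
Rachford–Rice: g(ψ₁) = Σ zᵢ(Kᵢ−1)/(1+ψ₁(Kᵢ−1)) = 0.
g(0) = ΣzᵢKᵢ − 1 = 0.333 and g(1) = 1 − Σzᵢ/Kᵢ = -0.362, so a root lies in (0, 1).
Newton–Raphson from ψ₁ = 0.65:
  ψ₁ = 0.650: g = 0.0040, g' = -0.644 → ψ₁ = 0.656
Converged at ψ₁ = 0.656.
Drum-1 compositions:
  ethanol: x = 0.237, y = 0.438
  cyclohexane: x = 0.274, y = 0.425
  n-nonane: x = 0.489, y = 0.137
Drum-2 feed = drum-1 liquid: z₂ = (0.2369, 0.2741, 0.4890).
Drum 2:
Newton–Raphson from ψ₂ = 0.5:
  ψ₂ = 0.500: g = 0.1853, g' = -0.731 → ψ₂ = 0.753
  ψ₂ = 0.753: g = 0.0153, g' = -0.641 → ψ₂ = 0.777
Converged at ψ₂ = 0.777.
  ethanol: x = 0.085, y = 0.280
  cyclohexane: x = 0.115, y = 0.320
  n-nonane: x = 0.800, y = 0.400

V/F (drum 2) = 0.777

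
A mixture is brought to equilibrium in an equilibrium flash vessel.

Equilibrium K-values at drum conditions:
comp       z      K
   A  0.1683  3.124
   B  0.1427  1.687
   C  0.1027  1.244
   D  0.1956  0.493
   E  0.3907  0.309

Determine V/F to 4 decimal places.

V/F = 0.1198

Rachford–Rice: g(V/F) = Σ zᵢ(Kᵢ−1)/(1+V/F(Kᵢ−1)) = 0.
Check two-phase: ΣzᵢKᵢ = 1.1114 > 1 and Σzᵢ/Kᵢ = 1.8822 > 1, so g(0) = 0.1114 > 0 and g(1) = -0.8822 < 0.
Newton iteration, V/F⁰ = 0.59:
  V/F = 0.5900: g = -0.34698, g' = -0.8224 → V/F = 0.1681
  V/F = 0.1681: g = -0.03850, g' = -0.7709 → V/F = 0.1182
  V/F = 0.1182: g = 0.00131, g' = -0.8266 → V/F = 0.1198
Converged at V/F = 0.1198.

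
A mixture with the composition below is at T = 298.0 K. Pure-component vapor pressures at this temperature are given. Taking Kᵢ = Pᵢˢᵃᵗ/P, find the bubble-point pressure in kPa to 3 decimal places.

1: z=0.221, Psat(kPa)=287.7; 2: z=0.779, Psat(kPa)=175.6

At the bubble point ψ → 0, so ΣzᵢKᵢ = 1 with Kᵢ = Pᵢˢᵃᵗ/P ⇒ P = ΣzᵢPᵢˢᵃᵗ.
P = 0.221·287.7 + 0.779·175.6 = 200.374 kPa

Pbub = 200.374 kPa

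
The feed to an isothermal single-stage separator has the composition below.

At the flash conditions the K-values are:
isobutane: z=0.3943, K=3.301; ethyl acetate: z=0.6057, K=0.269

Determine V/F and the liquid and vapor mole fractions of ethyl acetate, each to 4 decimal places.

V/F = 0.2762, x_ethyl acetate = 0.7589, y_ethyl acetate = 0.2041

Newton–Raphson from V/F = 0.5:
  V/F = 0.5000: g = -0.27593, g' = -1.2554 → V/F = 0.2802
  V/F = 0.2802: g = -0.00520, g' = -1.2836 → V/F = 0.2762
Converged at V/F = 0.2762.
Compositions from xᵢ = zᵢ/(1+V/F(Kᵢ−1)), yᵢ = Kᵢxᵢ:
  isobutane: x = 0.2411, y = 0.7959
  ethyl acetate: x = 0.7589, y = 0.2041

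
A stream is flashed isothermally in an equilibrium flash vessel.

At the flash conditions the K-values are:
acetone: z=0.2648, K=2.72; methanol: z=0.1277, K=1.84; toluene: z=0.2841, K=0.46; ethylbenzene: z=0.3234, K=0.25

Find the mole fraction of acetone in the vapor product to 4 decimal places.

y_acetone = 0.5578

Rachford–Rice: g(β) = Σ zᵢ(Kᵢ−1)/(1+β(Kᵢ−1)) = 0.
g(0) = ΣzᵢKᵢ − 1 = 0.1668 and g(1) = 1 − Σzᵢ/Kᵢ = -1.0780, so a root lies in (0, 1).
Newton–Raphson from β = 0.5:
  β = 0.5000: g = -0.27783, g' = -0.8923 → β = 0.1886
  β = 0.1886: g = -0.01685, g' = -0.8632 → β = 0.1691
  β = 0.1691: g = 0.00014, g' = -0.8781 → β = 0.1693
Converged at β = 0.1693.
Compositions from xᵢ = zᵢ/(1+β(Kᵢ−1)), yᵢ = Kᵢxᵢ:
  acetone: x = 0.2051, y = 0.5578
  methanol: x = 0.1118, y = 0.2057
  toluene: x = 0.3127, y = 0.1438
  ethylbenzene: x = 0.3704, y = 0.0926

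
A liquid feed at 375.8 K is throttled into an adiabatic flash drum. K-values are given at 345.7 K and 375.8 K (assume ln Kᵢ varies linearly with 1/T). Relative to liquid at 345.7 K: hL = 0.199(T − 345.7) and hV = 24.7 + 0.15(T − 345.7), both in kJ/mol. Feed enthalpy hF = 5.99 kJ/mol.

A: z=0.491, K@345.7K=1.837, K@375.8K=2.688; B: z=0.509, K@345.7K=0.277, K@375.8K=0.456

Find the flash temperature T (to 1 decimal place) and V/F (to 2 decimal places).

Adiabatic flash: solve Rachford–Rice at each trial T, then check hF = ψ·hV(T) + (1−ψ)·hL(T).
  T = 345.7 K: K = (1.837, 0.277), RR gives ψ = 0.071, H_out = 1.753 kJ/mol
  T = 375.8 K: K = (2.688, 0.456), RR gives ψ = 0.601, H_out = 19.949 kJ/mol
  T = 360.8 K: K = (2.241, 0.359), RR gives ψ = 0.356, H_out = 11.545 kJ/mol
  T = 353.2 K: K = (2.032, 0.316), RR gives ψ = 0.225, H_out = 6.962 kJ/mol
  T = 349.4 K: K = (1.932, 0.296), RR gives ψ = 0.151, H_out = 4.440 kJ/mol
  T = 351.3 K: K = (1.982, 0.306), RR gives ψ = 0.189, H_out = 5.727 kJ/mol
Linear interpolation between T = 351.3 (H_out = 5.727) and T = 353.2 (H_out = 6.962) on hF = 5.99 gives T ≈ 351.7 K, at which ψ = 0.20.

T = 351.7 K, V/F = 0.20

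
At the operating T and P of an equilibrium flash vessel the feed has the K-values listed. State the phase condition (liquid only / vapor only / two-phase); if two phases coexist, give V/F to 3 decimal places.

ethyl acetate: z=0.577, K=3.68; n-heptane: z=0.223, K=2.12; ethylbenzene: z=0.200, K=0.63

vapor only

ΣzᵢKᵢ = 2.722; Σzᵢ/Kᵢ = 0.579.
Since Σzᵢ/Kᵢ < 1 the mixture is above its dew point — single vapor phase.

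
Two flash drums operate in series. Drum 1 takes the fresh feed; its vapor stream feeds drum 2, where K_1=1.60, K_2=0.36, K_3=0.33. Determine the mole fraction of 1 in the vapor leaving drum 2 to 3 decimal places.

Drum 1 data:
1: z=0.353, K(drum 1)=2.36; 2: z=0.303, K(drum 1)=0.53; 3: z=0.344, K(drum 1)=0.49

Drum 1:
Material balance + equilibrium reduce to Σ zᵢ(Kᵢ−1)/(1+ψ₁(Kᵢ−1)) = 0.
Feasibility: ΣzᵢKᵢ = 1.162, Σzᵢ/Kᵢ = 1.423 — both > 1, two phases present.
Newton–Raphson from ψ₁ = 0.44:
  ψ₁ = 0.440: g = -0.1054, g' = -0.511 → ψ₁ = 0.234
  ψ₁ = 0.234: g = 0.0052, g' = -0.576 → ψ₁ = 0.243
Converged at ψ₁ = 0.243.
Drum-1 compositions:
  1: x = 0.265, y = 0.626
  2: x = 0.342, y = 0.181
  3: x = 0.393, y = 0.192
Drum-2 feed = drum-1 vapor: z₂ = (0.6264, 0.1813, 0.1924).
Drum 2:
Let ψ₂ = V/F and solve Σ zᵢ(Kᵢ−1)/(1+ψ₂(Kᵢ−1)) = 0.
Feasibility: ΣzᵢKᵢ = 1.131, Σzᵢ/Kᵢ = 1.478 — both > 1, two phases present.
Iterate (Newton) starting at ψ₂ = 0.5:
  ψ₂ = 0.500: g = -0.0753, g' = -0.489 → ψ₂ = 0.346
  ψ₂ = 0.346: g = -0.0056, g' = -0.423 → ψ₂ = 0.333
Converged at ψ₂ = 0.333.
  1: x = 0.522, y = 0.835
  2: x = 0.230, y = 0.083
  3: x = 0.248, y = 0.082

y_1 (drum 2) = 0.835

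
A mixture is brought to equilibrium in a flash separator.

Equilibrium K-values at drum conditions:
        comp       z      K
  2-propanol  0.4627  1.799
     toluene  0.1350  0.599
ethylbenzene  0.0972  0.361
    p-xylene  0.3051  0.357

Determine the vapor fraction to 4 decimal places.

ψ = 0.1214

Let ψ = V/F and solve Σ zᵢ(Kᵢ−1)/(1+ψ(Kᵢ−1)) = 0.
g(0) = ΣzᵢKᵢ − 1 = 0.0573 and g(1) = 1 − Σzᵢ/Kᵢ = -0.6064, so a root lies in (0, 1).
Newton–Raphson from ψ = 0.5:
  ψ = 0.5000: g = -0.18396, g' = -0.5445 → ψ = 0.1622
  ψ = 0.1622: g = -0.01891, g' = -0.4630 → ψ = 0.1213
  ψ = 0.1213: g = 0.00002, g' = -0.4645 → ψ = 0.1214
Converged at ψ = 0.1214.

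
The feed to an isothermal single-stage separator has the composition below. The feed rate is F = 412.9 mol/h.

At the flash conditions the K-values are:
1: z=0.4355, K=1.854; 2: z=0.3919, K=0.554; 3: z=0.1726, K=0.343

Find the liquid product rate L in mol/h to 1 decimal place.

L = 335.0 mol/h

Let ψ = V/F and solve Σ zᵢ(Kᵢ−1)/(1+ψ(Kᵢ−1)) = 0.
Feasibility: ΣzᵢKᵢ = 1.0837, Σzᵢ/Kᵢ = 1.4455 — both > 1, two phases present.
Newton iteration, ψ⁰ = 0.5:
  ψ = 0.5000: g = -0.13320, g' = -0.4503 → ψ = 0.2042
  ψ = 0.2042: g = -0.00659, g' = -0.4240 → ψ = 0.1887
Converged at ψ = 0.1887.
Then V = ψ·F = 0.1887·412.9 = 77.9 mol/h and L = F − V = 335.0 mol/h.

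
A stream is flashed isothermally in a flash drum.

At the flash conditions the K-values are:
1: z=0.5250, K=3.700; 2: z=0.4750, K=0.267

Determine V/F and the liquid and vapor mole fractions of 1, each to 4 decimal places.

Iterate (Newton) starting at V/F = 0.5:
  V/F = 0.5000: g = 0.05359, g' = -1.3290 → V/F = 0.5403
Converged at V/F = 0.5403.
Compositions from xᵢ = zᵢ/(1+V/F(Kᵢ−1)), yᵢ = Kᵢxᵢ:
  1: x = 0.2135, y = 0.7900
  2: x = 0.7865, y = 0.2100

V/F = 0.5403, x_1 = 0.2135, y_1 = 0.7900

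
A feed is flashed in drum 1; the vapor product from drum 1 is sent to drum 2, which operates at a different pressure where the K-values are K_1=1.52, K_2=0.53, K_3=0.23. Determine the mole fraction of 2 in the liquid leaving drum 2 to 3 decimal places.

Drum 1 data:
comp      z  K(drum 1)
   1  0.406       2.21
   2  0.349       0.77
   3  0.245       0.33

x_2 (drum 2) = 0.340

Drum 1:
Newton iteration, ψ₁⁰ = 0.5:
  ψ₁ = 0.500: g = -0.0315, g' = -0.503 → ψ₁ = 0.437
Converged at ψ₁ = 0.437.
Drum-1 compositions:
  1: x = 0.266, y = 0.587
  2: x = 0.388, y = 0.299
  3: x = 0.346, y = 0.114
Drum-2 feed = drum-1 vapor: z₂ = (0.5869, 0.2988, 0.1143).
Drum 2:
Rachford–Rice: g(ψ₂) = Σ zᵢ(Kᵢ−1)/(1+ψ₂(Kᵢ−1)) = 0.
g(0) = ΣzᵢKᵢ − 1 = 0.077 and g(1) = 1 − Σzᵢ/Kᵢ = -0.447, so a root lies in (0, 1).
Newton iteration, ψ₂⁰ = 0.32:
  ψ₂ = 0.320: g = -0.0204, g' = -0.327 → ψ₂ = 0.258
  ψ₂ = 0.258: g = -0.0004, g' = -0.314 → ψ₂ = 0.256
Converged at ψ₂ = 0.256.
  1: x = 0.518, y = 0.787
  2: x = 0.340, y = 0.180
  3: x = 0.142, y = 0.033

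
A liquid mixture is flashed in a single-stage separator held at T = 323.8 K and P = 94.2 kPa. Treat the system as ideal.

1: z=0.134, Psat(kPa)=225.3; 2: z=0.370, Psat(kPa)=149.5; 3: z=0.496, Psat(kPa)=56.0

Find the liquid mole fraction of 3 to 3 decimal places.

x_3 = 0.651

Raoult's law: Kᵢ = Pᵢˢᵃᵗ/P = Pᵢˢᵃᵗ/94.2.
  K_1 = 225.3/94.2 = 2.39172, K_2 = 149.5/94.2 = 1.58705, K_3 = 56.0/94.2 = 0.59448
Rachford–Rice: g(ψ) = Σ zᵢ(Kᵢ−1)/(1+ψ(Kᵢ−1)) = 0.
g(0) = ΣzᵢKᵢ − 1 = 0.203 and g(1) = 1 − Σzᵢ/Kᵢ = -0.124, so a root lies in (0, 1).
Iterate (Newton) starting at ψ = 0.57:
  ψ = 0.570: g = 0.0051, g' = -0.290 → ψ = 0.588
Converged at ψ = 0.588.
Compositions from xᵢ = zᵢ/(1+ψ(Kᵢ−1)), yᵢ = Kᵢxᵢ:
  1: x = 0.074, y = 0.176
  2: x = 0.275, y = 0.437
  3: x = 0.651, y = 0.387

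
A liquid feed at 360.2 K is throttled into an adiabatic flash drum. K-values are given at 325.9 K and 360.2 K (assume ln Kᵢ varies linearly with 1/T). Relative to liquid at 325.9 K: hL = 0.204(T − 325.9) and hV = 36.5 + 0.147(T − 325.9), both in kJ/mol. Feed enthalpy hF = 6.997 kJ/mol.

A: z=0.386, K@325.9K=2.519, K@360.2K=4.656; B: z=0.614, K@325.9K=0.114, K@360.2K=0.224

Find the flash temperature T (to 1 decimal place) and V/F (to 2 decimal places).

T = 335.1 K, V/F = 0.14

Adiabatic flash: solve Rachford–Rice at each trial T, then check hF = ψ·hV(T) + (1−ψ)·hL(T).
  T = 325.9 K: K = (2.519, 0.114), RR gives ψ = 0.031, H_out = 1.148 kJ/mol
  T = 360.2 K: K = (4.656, 0.224), RR gives ψ = 0.329, H_out = 18.379 kJ/mol
  T = 343.0 K: K = (3.475, 0.162), RR gives ψ = 0.213, H_out = 11.044 kJ/mol
  T = 334.4 K: K = (2.968, 0.137), RR gives ψ = 0.135, H_out = 6.597 kJ/mol
  T = 338.7 K: K = (3.214, 0.149), RR gives ψ = 0.176, H_out = 8.919 kJ/mol
  T = 336.5 K: K = (3.087, 0.143), RR gives ψ = 0.156, H_out = 7.759 kJ/mol
Linear interpolation between T = 334.4 (H_out = 6.597) and T = 336.5 (H_out = 7.759) on hF = 6.997 gives T ≈ 335.1 K, at which ψ = 0.14.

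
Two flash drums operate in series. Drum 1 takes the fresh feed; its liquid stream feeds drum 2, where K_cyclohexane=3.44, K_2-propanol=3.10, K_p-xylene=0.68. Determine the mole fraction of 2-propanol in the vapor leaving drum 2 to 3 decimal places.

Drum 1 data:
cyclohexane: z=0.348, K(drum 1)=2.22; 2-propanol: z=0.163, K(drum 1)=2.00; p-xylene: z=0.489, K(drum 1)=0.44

y_2-propanol (drum 2) = 0.134

Drum 1:
Let ψ₁ = V/F and solve Σ zᵢ(Kᵢ−1)/(1+ψ₁(Kᵢ−1)) = 0.
Feasibility: ΣzᵢKᵢ = 1.314, Σzᵢ/Kᵢ = 1.350 — both > 1, two phases present.
Iterate (Newton) starting at ψ₁ = 0.43:
  ψ₁ = 0.430: g = 0.0318, g' = -0.569 → ψ₁ = 0.486
Converged at ψ₁ = 0.486.
Drum-1 compositions:
  cyclohexane: x = 0.218, y = 0.485
  2-propanol: x = 0.110, y = 0.219
  p-xylene: x = 0.672, y = 0.296
Drum-2 feed = drum-1 liquid: z₂ = (0.2185, 0.1097, 0.6718).
Drum 2:
Newton iteration, ψ₂⁰ = 0.57:
  ψ₂ = 0.570: g = 0.0649, g' = -0.431 → ψ₂ = 0.721
  ψ₂ = 0.721: g = 0.0055, g' = -0.364 → ψ₂ = 0.736
Converged at ψ₂ = 0.736.
  cyclohexane: x = 0.078, y = 0.269
  2-propanol: x = 0.043, y = 0.134
  p-xylene: x = 0.879, y = 0.598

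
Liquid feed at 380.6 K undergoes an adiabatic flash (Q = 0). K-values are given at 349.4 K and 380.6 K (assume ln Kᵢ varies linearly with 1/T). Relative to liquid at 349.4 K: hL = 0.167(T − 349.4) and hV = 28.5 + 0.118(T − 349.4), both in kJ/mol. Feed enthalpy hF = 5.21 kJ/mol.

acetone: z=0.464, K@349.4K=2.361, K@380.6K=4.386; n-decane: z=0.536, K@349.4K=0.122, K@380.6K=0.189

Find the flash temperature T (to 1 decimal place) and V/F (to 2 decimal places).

T = 351.7 K, V/F = 0.17

Adiabatic flash: solve Rachford–Rice at each trial T, then check hF = ψ·hV(T) + (1−ψ)·hL(T).
  T = 349.4 K: K = (2.361, 0.122), RR gives ψ = 0.135, H_out = 3.837 kJ/mol
  T = 380.6 K: K = (4.386, 0.189), RR gives ψ = 0.414, H_out = 16.372 kJ/mol
  T = 365.0 K: K = (3.261, 0.153), RR gives ψ = 0.311, H_out = 11.229 kJ/mol
  T = 357.2 K: K = (2.784, 0.137), RR gives ψ = 0.237, H_out = 7.976 kJ/mol
  T = 353.3 K: K = (2.566, 0.129), RR gives ψ = 0.191, H_out = 6.052 kJ/mol
  T = 351.4 K: K = (2.465, 0.126), RR gives ψ = 0.165, H_out = 5.015 kJ/mol
  T = 352.4 K: K = (2.518, 0.128), RR gives ψ = 0.179, H_out = 5.570 kJ/mol
  T = 351.9 K: K = (2.491, 0.127), RR gives ψ = 0.172, H_out = 5.295 kJ/mol
Linear interpolation between T = 351.4 (H_out = 5.015) and T = 351.9 (H_out = 5.295) on hF = 5.21 gives T ≈ 351.7 K, at which ψ = 0.17.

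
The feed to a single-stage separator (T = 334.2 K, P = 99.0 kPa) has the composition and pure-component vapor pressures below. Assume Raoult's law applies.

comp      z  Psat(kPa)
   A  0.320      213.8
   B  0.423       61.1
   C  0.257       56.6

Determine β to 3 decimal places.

β = 0.213

Raoult's law: Kᵢ = Pᵢˢᵃᵗ/P = Pᵢˢᵃᵗ/99.0.
  K_A = 213.8/99.0 = 2.15960, K_B = 61.1/99.0 = 0.61717, K_C = 56.6/99.0 = 0.57172
Let β = V/F and solve Σ zᵢ(Kᵢ−1)/(1+β(Kᵢ−1)) = 0.
Feasibility: ΣzᵢKᵢ = 1.099, Σzᵢ/Kᵢ = 1.283 — both > 1, two phases present.
Iterate (Newton) starting at β = 0.33:
  β = 0.330: g = -0.0452, g' = -0.370 → β = 0.208
  β = 0.208: g = 0.0022, g' = -0.409 → β = 0.213
Converged at β = 0.213.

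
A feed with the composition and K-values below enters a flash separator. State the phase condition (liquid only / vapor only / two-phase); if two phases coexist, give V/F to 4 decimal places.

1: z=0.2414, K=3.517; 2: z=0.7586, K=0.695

ΣzᵢKᵢ = 1.3762; Σzᵢ/Kᵢ = 1.1601.
Both exceed 1, so a two-phase solution exists.
Let ψ = V/F and solve Σ zᵢ(Kᵢ−1)/(1+ψ(Kᵢ−1)) = 0.
Newton–Raphson from ψ = 0.5:
  ψ = 0.5000: g = -0.00398, g' = -0.3981 → ψ = 0.4900
  ψ = 0.4900: g = 0.00003, g' = -0.4042 → ψ = 0.4901
Converged at ψ = 0.4901.

two-phase, V/F = 0.4901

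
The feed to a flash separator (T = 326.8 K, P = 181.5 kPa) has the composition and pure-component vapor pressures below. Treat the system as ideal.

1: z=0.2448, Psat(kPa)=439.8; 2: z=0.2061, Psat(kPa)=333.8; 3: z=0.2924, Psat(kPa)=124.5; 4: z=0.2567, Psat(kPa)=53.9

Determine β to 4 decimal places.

Raoult's law: Kᵢ = Pᵢˢᵃᵗ/P = Pᵢˢᵃᵗ/181.5.
  K_1 = 439.8/181.5 = 2.423140, K_2 = 333.8/181.5 = 1.839118, K_3 = 124.5/181.5 = 0.685950, K_4 = 53.9/181.5 = 0.296970
Rachford–Rice: g(β) = Σ zᵢ(Kᵢ−1)/(1+β(Kᵢ−1)) = 0.
g(0) = ΣzᵢKᵢ − 1 = 0.2490 and g(1) = 1 − Σzᵢ/Kᵢ = -0.5038, so a root lies in (0, 1).
Newton–Raphson from β = 0.5:
  β = 0.5000: g = -0.06185, g' = -0.5835 → β = 0.3940
  β = 0.3940: g = -0.00122, g' = -0.5658 → β = 0.3919
Converged at β = 0.3919.

β = 0.3919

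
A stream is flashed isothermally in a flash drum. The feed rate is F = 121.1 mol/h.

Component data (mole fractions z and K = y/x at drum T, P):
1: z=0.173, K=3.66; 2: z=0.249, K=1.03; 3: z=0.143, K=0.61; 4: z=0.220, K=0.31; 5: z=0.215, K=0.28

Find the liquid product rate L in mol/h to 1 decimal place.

Material balance + equilibrium reduce to Σ zᵢ(Kᵢ−1)/(1+β(Kᵢ−1)) = 0.
Check two-phase: ΣzᵢKᵢ = 1.105 > 1 and Σzᵢ/Kᵢ = 2.001 > 1, so g(0) = 0.105 > 0 and g(1) = -1.001 < 0.
Newton–Raphson from β = 0.44:
  β = 0.440: g = -0.2925, g' = -0.747 → β = 0.048
  β = 0.048: g = 0.0411, g' = -1.216 → β = 0.082
  β = 0.082: g = 0.0022, g' = -1.092 → β = 0.084
Converged at β = 0.084.
Then V = β·F = 0.0840·121.1 = 10.2 mol/h and L = F − V = 110.9 mol/h.

L = 110.9 mol/h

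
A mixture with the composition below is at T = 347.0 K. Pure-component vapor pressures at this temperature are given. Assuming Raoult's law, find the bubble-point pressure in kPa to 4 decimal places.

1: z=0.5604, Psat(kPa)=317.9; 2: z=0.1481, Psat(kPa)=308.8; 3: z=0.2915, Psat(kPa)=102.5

At the bubble point ψ → 0, so ΣzᵢKᵢ = 1 with Kᵢ = Pᵢˢᵃᵗ/P ⇒ P = ΣzᵢPᵢˢᵃᵗ.
P = 0.5604·317.9 + 0.1481·308.8 + 0.2915·102.5 = 253.7632 kPa

Pbub = 253.7632 kPa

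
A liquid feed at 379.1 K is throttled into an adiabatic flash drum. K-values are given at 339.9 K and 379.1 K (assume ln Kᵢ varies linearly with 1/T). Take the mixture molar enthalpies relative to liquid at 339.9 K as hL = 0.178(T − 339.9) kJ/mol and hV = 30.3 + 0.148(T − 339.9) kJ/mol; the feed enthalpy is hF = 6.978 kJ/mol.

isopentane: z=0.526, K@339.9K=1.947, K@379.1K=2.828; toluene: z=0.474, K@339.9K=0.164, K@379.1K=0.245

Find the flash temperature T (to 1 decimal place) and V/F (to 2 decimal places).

T = 345.9 K, V/F = 0.20

Adiabatic flash: solve Rachford–Rice at each trial T, then check hF = ψ·hV(T) + (1−ψ)·hL(T).
  T = 339.9 K: K = (1.947, 0.164), RR gives ψ = 0.129, H_out = 3.898 kJ/mol
  T = 379.1 K: K = (2.828, 0.245), RR gives ψ = 0.437, H_out = 19.716 kJ/mol
  T = 359.5 K: K = (2.371, 0.203), RR gives ψ = 0.314, H_out = 12.813 kJ/mol
  T = 349.7 K: K = (2.154, 0.183), RR gives ψ = 0.233, H_out = 8.737 kJ/mol
  T = 344.8 K: K = (2.049, 0.173), RR gives ψ = 0.185, H_out = 6.439 kJ/mol
  T = 347.2 K: K = (2.101, 0.178), RR gives ψ = 0.209, H_out = 7.591 kJ/mol
Linear interpolation between T = 344.8 (H_out = 6.439) and T = 347.2 (H_out = 7.591) on hF = 6.978 gives T ≈ 345.9 K, at which ψ = 0.20.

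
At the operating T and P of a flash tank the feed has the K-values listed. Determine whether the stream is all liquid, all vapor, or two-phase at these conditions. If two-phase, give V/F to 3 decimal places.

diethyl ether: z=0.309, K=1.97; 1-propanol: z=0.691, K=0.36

all liquid

ΣzᵢKᵢ = 0.857; Σzᵢ/Kᵢ = 2.076.
Since ΣzᵢKᵢ < 1 the mixture is below its bubble point — single liquid phase.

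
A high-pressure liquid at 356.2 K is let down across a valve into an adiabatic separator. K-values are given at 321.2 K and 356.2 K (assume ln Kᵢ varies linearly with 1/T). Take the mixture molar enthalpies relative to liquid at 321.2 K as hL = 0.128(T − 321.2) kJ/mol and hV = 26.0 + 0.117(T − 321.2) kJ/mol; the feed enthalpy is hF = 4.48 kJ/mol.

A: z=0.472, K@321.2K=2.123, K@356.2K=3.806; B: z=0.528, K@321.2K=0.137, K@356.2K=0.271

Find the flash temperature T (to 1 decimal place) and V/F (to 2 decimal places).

Adiabatic flash: solve Rachford–Rice at each trial T, then check hF = ψ·hV(T) + (1−ψ)·hL(T).
  T = 321.2 K: K = (2.123, 0.137), RR gives ψ = 0.077, H_out = 1.996 kJ/mol
  T = 356.2 K: K = (3.806, 0.271), RR gives ψ = 0.459, H_out = 16.245 kJ/mol
  T = 338.7 K: K = (2.886, 0.196), RR gives ψ = 0.307, H_out = 10.167 kJ/mol
  T = 329.9 K: K = (2.483, 0.165), RR gives ψ = 0.209, H_out = 6.526 kJ/mol
  T = 325.5 K: K = (2.296, 0.150), RR gives ψ = 0.148, H_out = 4.394 kJ/mol
  T = 327.7 K: K = (2.389, 0.157), RR gives ψ = 0.180, H_out = 5.494 kJ/mol
Linear interpolation between T = 325.5 (H_out = 4.394) and T = 327.7 (H_out = 5.494) on hF = 4.48 gives T ≈ 325.7 K, at which ψ = 0.15.

T = 325.7 K, V/F = 0.15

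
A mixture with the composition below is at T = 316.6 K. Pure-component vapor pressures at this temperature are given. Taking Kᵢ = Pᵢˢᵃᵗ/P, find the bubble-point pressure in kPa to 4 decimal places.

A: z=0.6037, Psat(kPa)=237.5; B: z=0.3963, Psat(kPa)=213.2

Pbub = 227.8699 kPa

At the bubble point ψ → 0, so ΣzᵢKᵢ = 1 with Kᵢ = Pᵢˢᵃᵗ/P ⇒ P = ΣzᵢPᵢˢᵃᵗ.
P = 0.6037·237.5 + 0.3963·213.2 = 227.8699 kPa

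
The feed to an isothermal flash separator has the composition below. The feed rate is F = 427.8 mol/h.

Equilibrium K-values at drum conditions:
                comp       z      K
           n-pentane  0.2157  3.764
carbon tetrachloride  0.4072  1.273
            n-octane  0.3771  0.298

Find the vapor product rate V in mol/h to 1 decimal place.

V = 179.8 mol/h

Rachford–Rice: g(ψ) = Σ zᵢ(Kᵢ−1)/(1+ψ(Kᵢ−1)) = 0.
g(0) = ΣzᵢKᵢ − 1 = 0.4426 and g(1) = 1 − Σzᵢ/Kᵢ = -0.6426, so a root lies in (0, 1).
Newton–Raphson from ψ = 0.51:
  ψ = 0.5100: g = -0.06736, g' = -0.7581 → ψ = 0.4212
  ψ = 0.4212: g = -0.00064, g' = -0.7509 → ψ = 0.4203
Converged at ψ = 0.4203.
Then V = ψ·F = 0.4203·427.8 = 179.8 mol/h and L = F − V = 248.0 mol/h.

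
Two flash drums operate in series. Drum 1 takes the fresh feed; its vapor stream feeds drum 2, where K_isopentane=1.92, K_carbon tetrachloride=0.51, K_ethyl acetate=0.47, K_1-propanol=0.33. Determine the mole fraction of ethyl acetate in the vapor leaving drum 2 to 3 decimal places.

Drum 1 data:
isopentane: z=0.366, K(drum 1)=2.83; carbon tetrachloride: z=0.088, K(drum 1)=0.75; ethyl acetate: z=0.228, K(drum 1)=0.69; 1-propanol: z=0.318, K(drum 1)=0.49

Drum 1:
Iterate (Newton) starting at ψ₁ = 0.48:
  ψ₁ = 0.480: g = 0.0338, g' = -0.530 → ψ₁ = 0.544
  ψ₁ = 0.544: g = 0.0008, g' = -0.505 → ψ₁ = 0.545
Converged at ψ₁ = 0.545.
Drum-1 compositions:
  isopentane: x = 0.183, y = 0.518
  carbon tetrachloride: x = 0.102, y = 0.076
  ethyl acetate: x = 0.274, y = 0.189
  1-propanol: x = 0.441, y = 0.216
Drum-2 feed = drum-1 vapor: z₂ = (0.5184, 0.0764, 0.1893, 0.2159).
Drum 2:
Material balance + equilibrium reduce to Σ zᵢ(Kᵢ−1)/(1+ψ₂(Kᵢ−1)) = 0.
Feasibility: ΣzᵢKᵢ = 1.194, Σzᵢ/Kᵢ = 1.477 — both > 1, two phases present.
Newton iteration, ψ₂⁰ = 0.5:
  ψ₂ = 0.500: g = -0.0770, g' = -0.556 → ψ₂ = 0.361
  ψ₂ = 0.361: g = -0.0026, g' = -0.524 → ψ₂ = 0.357
Converged at ψ₂ = 0.357.
  isopentane: x = 0.390, y = 0.749
  carbon tetrachloride: x = 0.093, y = 0.047
  ethyl acetate: x = 0.233, y = 0.110
  1-propanol: x = 0.284, y = 0.094

y_ethyl acetate (drum 2) = 0.110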